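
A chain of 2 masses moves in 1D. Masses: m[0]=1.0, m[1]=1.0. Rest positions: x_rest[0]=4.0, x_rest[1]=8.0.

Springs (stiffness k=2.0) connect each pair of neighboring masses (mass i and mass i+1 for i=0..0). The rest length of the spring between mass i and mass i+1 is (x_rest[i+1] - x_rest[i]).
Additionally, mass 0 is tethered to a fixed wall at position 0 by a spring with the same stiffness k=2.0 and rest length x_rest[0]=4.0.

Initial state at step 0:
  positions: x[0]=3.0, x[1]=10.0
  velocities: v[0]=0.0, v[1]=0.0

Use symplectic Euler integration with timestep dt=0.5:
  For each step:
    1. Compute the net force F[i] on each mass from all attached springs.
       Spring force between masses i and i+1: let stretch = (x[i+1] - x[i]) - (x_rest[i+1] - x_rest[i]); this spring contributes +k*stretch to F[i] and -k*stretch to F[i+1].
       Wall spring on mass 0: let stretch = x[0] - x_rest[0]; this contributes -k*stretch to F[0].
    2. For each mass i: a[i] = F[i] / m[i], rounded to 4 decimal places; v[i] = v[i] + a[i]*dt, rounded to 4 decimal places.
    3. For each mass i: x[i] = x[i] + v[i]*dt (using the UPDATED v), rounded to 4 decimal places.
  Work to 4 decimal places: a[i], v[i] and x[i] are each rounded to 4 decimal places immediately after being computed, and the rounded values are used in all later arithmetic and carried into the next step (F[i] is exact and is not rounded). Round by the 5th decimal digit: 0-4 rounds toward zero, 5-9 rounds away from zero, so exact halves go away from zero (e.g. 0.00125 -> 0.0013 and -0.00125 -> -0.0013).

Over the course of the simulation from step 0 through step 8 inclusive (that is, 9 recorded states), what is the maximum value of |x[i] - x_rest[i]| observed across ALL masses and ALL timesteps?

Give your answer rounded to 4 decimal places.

Step 0: x=[3.0000 10.0000] v=[0.0000 0.0000]
Step 1: x=[5.0000 8.5000] v=[4.0000 -3.0000]
Step 2: x=[6.2500 7.2500] v=[2.5000 -2.5000]
Step 3: x=[4.8750 7.5000] v=[-2.7500 0.5000]
Step 4: x=[2.3750 8.4375] v=[-5.0000 1.8750]
Step 5: x=[1.7188 8.3438] v=[-1.3125 -0.1875]
Step 6: x=[3.5157 6.9376] v=[3.5937 -2.8125]
Step 7: x=[5.2657 5.8204] v=[3.4999 -2.2344]
Step 8: x=[4.6602 6.4259] v=[-1.2111 1.2109]
Max displacement = 2.2812

Answer: 2.2812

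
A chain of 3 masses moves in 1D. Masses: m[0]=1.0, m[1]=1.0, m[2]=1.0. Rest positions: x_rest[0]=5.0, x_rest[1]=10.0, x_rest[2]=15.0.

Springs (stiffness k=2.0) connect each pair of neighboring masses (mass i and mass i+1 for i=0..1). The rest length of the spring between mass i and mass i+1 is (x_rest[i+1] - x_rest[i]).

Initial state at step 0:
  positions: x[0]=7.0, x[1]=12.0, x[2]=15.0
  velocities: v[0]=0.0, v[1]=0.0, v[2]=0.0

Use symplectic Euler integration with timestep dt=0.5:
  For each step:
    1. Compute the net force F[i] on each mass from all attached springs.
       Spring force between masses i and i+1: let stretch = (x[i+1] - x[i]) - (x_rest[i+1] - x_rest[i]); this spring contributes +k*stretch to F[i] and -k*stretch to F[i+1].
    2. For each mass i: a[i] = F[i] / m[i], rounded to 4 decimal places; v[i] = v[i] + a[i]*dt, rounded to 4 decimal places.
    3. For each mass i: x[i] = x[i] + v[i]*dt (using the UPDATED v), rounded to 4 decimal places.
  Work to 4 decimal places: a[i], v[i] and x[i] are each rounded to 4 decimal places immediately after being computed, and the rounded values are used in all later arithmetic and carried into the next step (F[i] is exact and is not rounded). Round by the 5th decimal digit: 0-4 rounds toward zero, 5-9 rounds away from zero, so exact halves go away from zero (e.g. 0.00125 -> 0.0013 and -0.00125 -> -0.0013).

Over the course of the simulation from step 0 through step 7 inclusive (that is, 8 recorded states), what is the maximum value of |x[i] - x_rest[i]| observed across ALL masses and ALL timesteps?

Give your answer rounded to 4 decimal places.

Step 0: x=[7.0000 12.0000 15.0000] v=[0.0000 0.0000 0.0000]
Step 1: x=[7.0000 11.0000 16.0000] v=[0.0000 -2.0000 2.0000]
Step 2: x=[6.5000 10.5000 17.0000] v=[-1.0000 -1.0000 2.0000]
Step 3: x=[5.5000 11.2500 17.2500] v=[-2.0000 1.5000 0.5000]
Step 4: x=[4.8750 12.1250 17.0000] v=[-1.2500 1.7500 -0.5000]
Step 5: x=[5.3750 11.8125 16.8125] v=[1.0000 -0.6250 -0.3750]
Step 6: x=[6.5938 10.7813 16.6250] v=[2.4375 -2.0625 -0.3750]
Step 7: x=[7.4063 10.5782 16.0157] v=[1.6250 -0.4063 -1.2187]
Max displacement = 2.4063

Answer: 2.4063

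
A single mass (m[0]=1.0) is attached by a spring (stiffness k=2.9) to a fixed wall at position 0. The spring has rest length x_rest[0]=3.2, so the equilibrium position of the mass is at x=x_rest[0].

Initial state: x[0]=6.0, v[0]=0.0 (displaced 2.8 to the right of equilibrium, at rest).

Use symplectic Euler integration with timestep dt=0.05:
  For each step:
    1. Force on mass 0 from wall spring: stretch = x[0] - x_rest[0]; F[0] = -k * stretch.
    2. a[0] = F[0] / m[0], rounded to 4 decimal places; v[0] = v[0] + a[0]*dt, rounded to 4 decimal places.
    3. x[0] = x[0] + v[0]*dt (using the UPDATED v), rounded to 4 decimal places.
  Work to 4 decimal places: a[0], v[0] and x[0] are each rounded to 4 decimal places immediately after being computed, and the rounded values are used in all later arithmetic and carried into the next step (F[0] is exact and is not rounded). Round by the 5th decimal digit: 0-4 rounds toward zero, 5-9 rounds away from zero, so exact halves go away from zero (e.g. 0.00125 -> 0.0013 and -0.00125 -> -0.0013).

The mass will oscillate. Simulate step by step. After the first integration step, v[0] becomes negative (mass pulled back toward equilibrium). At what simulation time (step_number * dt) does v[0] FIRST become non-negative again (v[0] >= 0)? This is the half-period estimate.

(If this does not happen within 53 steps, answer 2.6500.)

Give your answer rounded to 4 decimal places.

Answer: 1.8500

Derivation:
Step 0: x=[6.0000] v=[0.0000]
Step 1: x=[5.9797] v=[-0.4060]
Step 2: x=[5.9392] v=[-0.8091]
Step 3: x=[5.8789] v=[-1.2063]
Step 4: x=[5.7992] v=[-1.5947]
Step 5: x=[5.7006] v=[-1.9716]
Step 6: x=[5.5839] v=[-2.3342]
Step 7: x=[5.4499] v=[-2.6799]
Step 8: x=[5.2996] v=[-3.0061]
Step 9: x=[5.1341] v=[-3.3105]
Step 10: x=[4.9546] v=[-3.5909]
Step 11: x=[4.7623] v=[-3.8453]
Step 12: x=[4.5587] v=[-4.0718]
Step 13: x=[4.3453] v=[-4.2688]
Step 14: x=[4.1236] v=[-4.4349]
Step 15: x=[3.8952] v=[-4.5688]
Step 16: x=[3.6617] v=[-4.6696]
Step 17: x=[3.4249] v=[-4.7365]
Step 18: x=[3.1864] v=[-4.7691]
Step 19: x=[2.9480] v=[-4.7671]
Step 20: x=[2.7115] v=[-4.7306]
Step 21: x=[2.4785] v=[-4.6598]
Step 22: x=[2.2507] v=[-4.5552]
Step 23: x=[2.0298] v=[-4.4176]
Step 24: x=[1.8174] v=[-4.2479]
Step 25: x=[1.6150] v=[-4.0474]
Step 26: x=[1.4241] v=[-3.8176]
Step 27: x=[1.2461] v=[-3.5601]
Step 28: x=[1.0823] v=[-3.2768]
Step 29: x=[0.9338] v=[-2.9697]
Step 30: x=[0.8017] v=[-2.6411]
Step 31: x=[0.6870] v=[-2.2933]
Step 32: x=[0.5906] v=[-1.9289]
Step 33: x=[0.5131] v=[-1.5505]
Step 34: x=[0.4551] v=[-1.1609]
Step 35: x=[0.4170] v=[-0.7629]
Step 36: x=[0.3990] v=[-0.3594]
Step 37: x=[0.4013] v=[0.0467]
First v>=0 after going negative at step 37, time=1.8500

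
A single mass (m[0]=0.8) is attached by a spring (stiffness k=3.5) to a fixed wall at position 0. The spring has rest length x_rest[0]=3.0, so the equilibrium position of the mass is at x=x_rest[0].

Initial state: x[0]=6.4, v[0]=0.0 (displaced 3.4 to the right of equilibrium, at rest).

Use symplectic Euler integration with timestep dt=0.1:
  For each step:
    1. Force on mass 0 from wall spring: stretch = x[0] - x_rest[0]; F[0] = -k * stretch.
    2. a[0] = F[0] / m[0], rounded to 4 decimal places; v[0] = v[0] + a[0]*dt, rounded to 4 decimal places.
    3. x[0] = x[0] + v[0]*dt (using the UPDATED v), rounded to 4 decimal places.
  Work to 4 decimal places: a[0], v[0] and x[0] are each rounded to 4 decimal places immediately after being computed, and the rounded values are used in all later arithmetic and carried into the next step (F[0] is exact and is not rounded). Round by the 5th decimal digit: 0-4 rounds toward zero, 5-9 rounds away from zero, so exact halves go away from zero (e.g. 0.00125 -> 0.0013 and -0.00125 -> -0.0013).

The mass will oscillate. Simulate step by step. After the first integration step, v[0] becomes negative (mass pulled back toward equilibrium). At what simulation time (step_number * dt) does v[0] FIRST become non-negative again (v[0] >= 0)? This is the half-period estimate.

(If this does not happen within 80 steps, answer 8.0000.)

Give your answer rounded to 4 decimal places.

Step 0: x=[6.4000] v=[0.0000]
Step 1: x=[6.2513] v=[-1.4875]
Step 2: x=[5.9603] v=[-2.9099]
Step 3: x=[5.5398] v=[-4.2050]
Step 4: x=[5.0082] v=[-5.3162]
Step 5: x=[4.3887] v=[-6.1948]
Step 6: x=[3.7085] v=[-6.8024]
Step 7: x=[2.9973] v=[-7.1124]
Step 8: x=[2.2862] v=[-7.1112]
Step 9: x=[1.6063] v=[-6.7989]
Step 10: x=[0.9874] v=[-6.1892]
Step 11: x=[0.4565] v=[-5.3087]
Step 12: x=[0.0369] v=[-4.1959]
Step 13: x=[-0.2531] v=[-2.8995]
Step 14: x=[-0.4007] v=[-1.4763]
Step 15: x=[-0.3996] v=[0.0115]
First v>=0 after going negative at step 15, time=1.5000

Answer: 1.5000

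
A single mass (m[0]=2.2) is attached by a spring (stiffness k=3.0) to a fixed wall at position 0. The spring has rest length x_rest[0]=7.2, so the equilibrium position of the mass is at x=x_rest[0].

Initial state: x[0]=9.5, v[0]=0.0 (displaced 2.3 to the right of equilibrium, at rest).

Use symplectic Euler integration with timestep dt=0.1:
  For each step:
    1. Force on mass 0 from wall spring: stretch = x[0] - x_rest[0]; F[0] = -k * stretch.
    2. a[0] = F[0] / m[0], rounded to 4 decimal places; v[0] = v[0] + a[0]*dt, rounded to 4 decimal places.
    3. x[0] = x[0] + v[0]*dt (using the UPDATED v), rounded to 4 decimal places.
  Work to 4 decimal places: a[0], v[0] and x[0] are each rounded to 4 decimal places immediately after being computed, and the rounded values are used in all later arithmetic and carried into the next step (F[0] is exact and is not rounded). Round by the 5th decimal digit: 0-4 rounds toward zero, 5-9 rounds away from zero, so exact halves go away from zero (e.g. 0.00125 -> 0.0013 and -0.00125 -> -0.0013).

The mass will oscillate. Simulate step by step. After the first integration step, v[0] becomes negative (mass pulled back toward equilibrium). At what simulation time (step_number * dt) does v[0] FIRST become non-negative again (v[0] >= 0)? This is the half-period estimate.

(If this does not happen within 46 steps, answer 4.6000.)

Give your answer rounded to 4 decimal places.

Answer: 2.7000

Derivation:
Step 0: x=[9.5000] v=[0.0000]
Step 1: x=[9.4686] v=[-0.3136]
Step 2: x=[9.4063] v=[-0.6230]
Step 3: x=[9.3139] v=[-0.9239]
Step 4: x=[9.1927] v=[-1.2122]
Step 5: x=[9.0443] v=[-1.4839]
Step 6: x=[8.8708] v=[-1.7354]
Step 7: x=[8.6745] v=[-1.9632]
Step 8: x=[8.4581] v=[-2.1643]
Step 9: x=[8.2245] v=[-2.3359]
Step 10: x=[7.9769] v=[-2.4756]
Step 11: x=[7.7188] v=[-2.5815]
Step 12: x=[7.4536] v=[-2.6523]
Step 13: x=[7.1849] v=[-2.6869]
Step 14: x=[6.9164] v=[-2.6848]
Step 15: x=[6.6518] v=[-2.6461]
Step 16: x=[6.3947] v=[-2.5714]
Step 17: x=[6.1485] v=[-2.4616]
Step 18: x=[5.9167] v=[-2.3182]
Step 19: x=[5.7024] v=[-2.1432]
Step 20: x=[5.5085] v=[-1.9390]
Step 21: x=[5.3377] v=[-1.7083]
Step 22: x=[5.1923] v=[-1.4544]
Step 23: x=[5.0742] v=[-1.1806]
Step 24: x=[4.9851] v=[-0.8907]
Step 25: x=[4.9262] v=[-0.5887]
Step 26: x=[4.8983] v=[-0.2786]
Step 27: x=[4.9018] v=[0.0353]
First v>=0 after going negative at step 27, time=2.7000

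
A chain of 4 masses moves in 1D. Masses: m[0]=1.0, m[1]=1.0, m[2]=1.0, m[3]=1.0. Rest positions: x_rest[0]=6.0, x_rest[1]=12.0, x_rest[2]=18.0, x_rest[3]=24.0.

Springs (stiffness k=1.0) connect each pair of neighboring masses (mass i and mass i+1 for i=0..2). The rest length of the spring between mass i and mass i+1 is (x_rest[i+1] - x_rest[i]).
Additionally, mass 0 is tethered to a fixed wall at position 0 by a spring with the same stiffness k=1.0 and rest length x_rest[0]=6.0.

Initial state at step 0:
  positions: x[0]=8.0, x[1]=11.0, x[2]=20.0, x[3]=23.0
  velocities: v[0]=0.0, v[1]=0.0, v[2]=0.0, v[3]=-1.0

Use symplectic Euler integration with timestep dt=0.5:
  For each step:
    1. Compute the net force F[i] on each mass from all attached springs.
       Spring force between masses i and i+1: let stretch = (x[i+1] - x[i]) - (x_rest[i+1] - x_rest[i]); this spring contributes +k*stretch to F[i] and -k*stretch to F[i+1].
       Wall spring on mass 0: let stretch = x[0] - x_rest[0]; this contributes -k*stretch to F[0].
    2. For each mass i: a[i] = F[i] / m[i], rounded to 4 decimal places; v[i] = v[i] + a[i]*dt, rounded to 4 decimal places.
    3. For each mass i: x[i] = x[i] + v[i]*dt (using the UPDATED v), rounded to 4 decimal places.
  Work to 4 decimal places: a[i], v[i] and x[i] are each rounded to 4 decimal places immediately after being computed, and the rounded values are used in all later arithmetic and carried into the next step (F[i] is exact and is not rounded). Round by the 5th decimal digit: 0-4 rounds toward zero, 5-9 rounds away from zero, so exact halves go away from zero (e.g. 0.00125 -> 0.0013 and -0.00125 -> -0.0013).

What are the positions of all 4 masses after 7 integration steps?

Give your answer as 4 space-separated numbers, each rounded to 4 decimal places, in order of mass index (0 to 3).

Step 0: x=[8.0000 11.0000 20.0000 23.0000] v=[0.0000 0.0000 0.0000 -1.0000]
Step 1: x=[6.7500 12.5000 18.5000 23.2500] v=[-2.5000 3.0000 -3.0000 0.5000]
Step 2: x=[5.2500 14.0625 16.6875 23.8125] v=[-3.0000 3.1250 -3.6250 1.1250]
Step 3: x=[4.6406 14.0782 16.0000 24.0938] v=[-1.2188 0.0313 -1.3750 0.5625]
Step 4: x=[5.2305 12.2149 16.8555 23.8516] v=[1.1797 -3.7266 1.7110 -0.4844]
Step 5: x=[6.2589 9.7657 18.2999 23.3604] v=[2.0567 -4.8985 2.8888 -0.9825]
Step 6: x=[6.5993 8.5733 18.8759 23.1040] v=[0.6807 -2.3848 1.1520 -0.5128]
Step 7: x=[5.7833 9.4631 17.9333 23.2906] v=[-1.6320 1.7795 -1.8853 0.3732]

Answer: 5.7833 9.4631 17.9333 23.2906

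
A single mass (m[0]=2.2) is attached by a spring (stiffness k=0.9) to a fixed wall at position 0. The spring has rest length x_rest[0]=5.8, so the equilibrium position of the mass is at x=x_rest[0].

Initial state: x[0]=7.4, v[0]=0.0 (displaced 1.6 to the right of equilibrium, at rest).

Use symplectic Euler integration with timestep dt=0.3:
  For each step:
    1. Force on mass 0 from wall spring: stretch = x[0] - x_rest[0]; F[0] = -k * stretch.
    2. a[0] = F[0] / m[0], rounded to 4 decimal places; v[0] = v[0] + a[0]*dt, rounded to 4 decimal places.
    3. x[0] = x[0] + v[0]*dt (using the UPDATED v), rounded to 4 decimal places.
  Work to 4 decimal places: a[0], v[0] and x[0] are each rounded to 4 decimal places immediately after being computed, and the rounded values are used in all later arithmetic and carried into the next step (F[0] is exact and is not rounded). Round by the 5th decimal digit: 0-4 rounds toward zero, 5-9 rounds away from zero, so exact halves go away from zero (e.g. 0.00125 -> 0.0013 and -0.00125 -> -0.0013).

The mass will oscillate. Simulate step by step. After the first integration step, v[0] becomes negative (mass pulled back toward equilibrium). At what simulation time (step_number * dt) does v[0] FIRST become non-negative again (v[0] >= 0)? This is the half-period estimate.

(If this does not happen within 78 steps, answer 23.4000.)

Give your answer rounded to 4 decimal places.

Answer: 5.1000

Derivation:
Step 0: x=[7.4000] v=[0.0000]
Step 1: x=[7.3411] v=[-0.1964]
Step 2: x=[7.2254] v=[-0.3856]
Step 3: x=[7.0573] v=[-0.5605]
Step 4: x=[6.8429] v=[-0.7148]
Step 5: x=[6.5901] v=[-0.8428]
Step 6: x=[6.3082] v=[-0.9398]
Step 7: x=[6.0075] v=[-1.0022]
Step 8: x=[5.6992] v=[-1.0277]
Step 9: x=[5.3946] v=[-1.0153]
Step 10: x=[5.1049] v=[-0.9656]
Step 11: x=[4.8408] v=[-0.8803]
Step 12: x=[4.6120] v=[-0.7626]
Step 13: x=[4.4270] v=[-0.6168]
Step 14: x=[4.2925] v=[-0.4483]
Step 15: x=[4.2135] v=[-0.2633]
Step 16: x=[4.1929] v=[-0.0686]
Step 17: x=[4.2315] v=[0.1287]
First v>=0 after going negative at step 17, time=5.1000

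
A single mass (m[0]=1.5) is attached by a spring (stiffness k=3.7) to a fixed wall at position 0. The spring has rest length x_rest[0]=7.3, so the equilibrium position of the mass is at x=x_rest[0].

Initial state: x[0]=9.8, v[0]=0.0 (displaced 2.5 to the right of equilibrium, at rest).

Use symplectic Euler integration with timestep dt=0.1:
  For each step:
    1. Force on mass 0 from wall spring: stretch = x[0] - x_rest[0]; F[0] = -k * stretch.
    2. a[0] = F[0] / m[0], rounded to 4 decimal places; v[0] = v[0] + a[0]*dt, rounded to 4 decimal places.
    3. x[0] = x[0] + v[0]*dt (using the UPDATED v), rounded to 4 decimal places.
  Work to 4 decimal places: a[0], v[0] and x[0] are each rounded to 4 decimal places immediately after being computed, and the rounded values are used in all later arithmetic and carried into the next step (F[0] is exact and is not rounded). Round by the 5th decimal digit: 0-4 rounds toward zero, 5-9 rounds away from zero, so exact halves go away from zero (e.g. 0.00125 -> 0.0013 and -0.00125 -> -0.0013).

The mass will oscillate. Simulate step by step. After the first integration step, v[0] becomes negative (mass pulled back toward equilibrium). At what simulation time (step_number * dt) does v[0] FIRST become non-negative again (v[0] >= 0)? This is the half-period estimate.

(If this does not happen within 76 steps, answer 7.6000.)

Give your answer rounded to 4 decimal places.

Answer: 2.0000

Derivation:
Step 0: x=[9.8000] v=[0.0000]
Step 1: x=[9.7383] v=[-0.6167]
Step 2: x=[9.6165] v=[-1.2182]
Step 3: x=[9.4375] v=[-1.7896]
Step 4: x=[9.2058] v=[-2.3169]
Step 5: x=[8.9271] v=[-2.7870]
Step 6: x=[8.6083] v=[-3.1884]
Step 7: x=[8.2572] v=[-3.5111]
Step 8: x=[7.8825] v=[-3.7472]
Step 9: x=[7.4934] v=[-3.8909]
Step 10: x=[7.0995] v=[-3.9386]
Step 11: x=[6.7106] v=[-3.8891]
Step 12: x=[6.3362] v=[-3.7437]
Step 13: x=[5.9856] v=[-3.5060]
Step 14: x=[5.6674] v=[-3.1818]
Step 15: x=[5.3895] v=[-2.7791]
Step 16: x=[5.1587] v=[-2.3078]
Step 17: x=[4.9807] v=[-1.7796]
Step 18: x=[4.8600] v=[-1.2075]
Step 19: x=[4.7994] v=[-0.6056]
Step 20: x=[4.8005] v=[0.0112]
First v>=0 after going negative at step 20, time=2.0000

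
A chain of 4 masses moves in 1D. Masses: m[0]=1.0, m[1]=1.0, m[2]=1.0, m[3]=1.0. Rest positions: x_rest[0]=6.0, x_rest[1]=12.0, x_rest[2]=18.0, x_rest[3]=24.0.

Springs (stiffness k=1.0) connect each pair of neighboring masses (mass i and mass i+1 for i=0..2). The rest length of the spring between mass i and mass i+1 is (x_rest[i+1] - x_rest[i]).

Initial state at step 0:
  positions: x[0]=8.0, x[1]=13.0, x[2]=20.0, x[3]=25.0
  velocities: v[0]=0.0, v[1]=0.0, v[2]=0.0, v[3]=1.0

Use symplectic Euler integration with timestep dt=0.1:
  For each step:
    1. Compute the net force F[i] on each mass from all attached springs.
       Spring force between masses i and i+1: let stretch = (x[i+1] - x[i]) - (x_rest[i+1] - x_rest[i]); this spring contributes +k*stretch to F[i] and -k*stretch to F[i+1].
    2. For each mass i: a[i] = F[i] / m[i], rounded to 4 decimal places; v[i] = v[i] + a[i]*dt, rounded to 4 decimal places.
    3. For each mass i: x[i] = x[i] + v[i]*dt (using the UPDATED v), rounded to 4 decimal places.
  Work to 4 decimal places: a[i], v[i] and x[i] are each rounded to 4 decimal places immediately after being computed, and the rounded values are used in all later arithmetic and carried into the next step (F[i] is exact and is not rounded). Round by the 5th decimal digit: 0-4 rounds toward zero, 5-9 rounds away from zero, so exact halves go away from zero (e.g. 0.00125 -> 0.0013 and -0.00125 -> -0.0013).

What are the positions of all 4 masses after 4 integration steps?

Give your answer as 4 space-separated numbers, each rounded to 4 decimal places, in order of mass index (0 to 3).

Answer: 7.9044 13.1897 19.8202 25.4857

Derivation:
Step 0: x=[8.0000 13.0000 20.0000 25.0000] v=[0.0000 0.0000 0.0000 1.0000]
Step 1: x=[7.9900 13.0200 19.9800 25.1100] v=[-0.1000 0.2000 -0.2000 1.1000]
Step 2: x=[7.9703 13.0593 19.9417 25.2287] v=[-0.1970 0.3930 -0.3830 1.1870]
Step 3: x=[7.9415 13.1165 19.8875 25.3545] v=[-0.2881 0.5723 -0.5425 1.2583]
Step 4: x=[7.9044 13.1897 19.8202 25.4857] v=[-0.3706 0.7319 -0.6729 1.3116]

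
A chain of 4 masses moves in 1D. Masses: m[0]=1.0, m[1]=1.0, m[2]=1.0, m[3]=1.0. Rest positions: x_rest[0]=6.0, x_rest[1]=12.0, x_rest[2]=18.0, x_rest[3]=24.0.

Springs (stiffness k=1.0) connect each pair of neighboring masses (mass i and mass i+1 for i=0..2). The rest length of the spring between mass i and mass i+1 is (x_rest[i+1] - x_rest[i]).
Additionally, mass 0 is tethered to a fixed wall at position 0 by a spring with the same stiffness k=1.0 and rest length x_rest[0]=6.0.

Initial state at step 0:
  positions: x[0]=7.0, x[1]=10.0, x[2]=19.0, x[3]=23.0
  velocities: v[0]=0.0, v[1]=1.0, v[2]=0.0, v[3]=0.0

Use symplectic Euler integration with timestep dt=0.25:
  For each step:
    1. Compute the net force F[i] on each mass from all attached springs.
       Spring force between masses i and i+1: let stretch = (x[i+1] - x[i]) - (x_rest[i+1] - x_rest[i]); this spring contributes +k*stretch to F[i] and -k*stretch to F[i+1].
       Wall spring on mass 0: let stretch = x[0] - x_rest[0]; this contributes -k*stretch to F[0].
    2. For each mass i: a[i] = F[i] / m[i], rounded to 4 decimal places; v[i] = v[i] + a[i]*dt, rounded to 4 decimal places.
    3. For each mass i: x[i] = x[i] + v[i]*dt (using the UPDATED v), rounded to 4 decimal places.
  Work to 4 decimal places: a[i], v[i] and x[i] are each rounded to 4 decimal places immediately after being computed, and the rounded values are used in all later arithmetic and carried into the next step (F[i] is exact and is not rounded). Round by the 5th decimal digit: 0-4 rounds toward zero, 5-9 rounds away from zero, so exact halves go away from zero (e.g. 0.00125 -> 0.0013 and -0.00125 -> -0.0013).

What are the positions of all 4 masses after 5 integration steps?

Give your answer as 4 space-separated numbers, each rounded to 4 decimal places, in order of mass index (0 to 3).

Answer: 5.0893 13.9634 16.6039 24.0951

Derivation:
Step 0: x=[7.0000 10.0000 19.0000 23.0000] v=[0.0000 1.0000 0.0000 0.0000]
Step 1: x=[6.7500 10.6250 18.6875 23.1250] v=[-1.0000 2.5000 -1.2500 0.5000]
Step 2: x=[6.3203 11.5117 18.1484 23.3477] v=[-1.7188 3.5469 -2.1563 0.8906]
Step 3: x=[5.8201 12.4888 17.5195 23.6204] v=[-2.0010 3.9082 -2.5157 1.0908]
Step 4: x=[5.3729 13.3635 16.9575 23.8868] v=[-1.7889 3.4987 -2.2482 1.0656]
Step 5: x=[5.0893 13.9634 16.6039 24.0951] v=[-1.1345 2.3996 -1.4144 0.8333]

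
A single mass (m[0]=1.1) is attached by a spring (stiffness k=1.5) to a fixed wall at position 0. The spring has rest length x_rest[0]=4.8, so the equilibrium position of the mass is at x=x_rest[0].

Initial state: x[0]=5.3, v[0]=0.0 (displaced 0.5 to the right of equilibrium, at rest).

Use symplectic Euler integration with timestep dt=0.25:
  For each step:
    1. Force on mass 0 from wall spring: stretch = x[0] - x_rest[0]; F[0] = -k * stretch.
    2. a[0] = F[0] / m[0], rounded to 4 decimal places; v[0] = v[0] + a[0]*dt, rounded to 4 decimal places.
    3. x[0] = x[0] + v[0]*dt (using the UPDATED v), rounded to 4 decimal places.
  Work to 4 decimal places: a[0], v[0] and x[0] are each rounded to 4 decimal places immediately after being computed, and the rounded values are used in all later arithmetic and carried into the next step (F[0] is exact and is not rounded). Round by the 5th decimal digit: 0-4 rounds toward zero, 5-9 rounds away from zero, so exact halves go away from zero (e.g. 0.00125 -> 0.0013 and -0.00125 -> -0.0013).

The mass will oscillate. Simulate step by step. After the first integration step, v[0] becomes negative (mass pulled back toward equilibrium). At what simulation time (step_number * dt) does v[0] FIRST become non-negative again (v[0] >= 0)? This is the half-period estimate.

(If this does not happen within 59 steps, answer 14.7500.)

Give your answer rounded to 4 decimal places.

Answer: 2.7500

Derivation:
Step 0: x=[5.3000] v=[0.0000]
Step 1: x=[5.2574] v=[-0.1705]
Step 2: x=[5.1758] v=[-0.3264]
Step 3: x=[5.0622] v=[-0.4545]
Step 4: x=[4.9262] v=[-0.5439]
Step 5: x=[4.7795] v=[-0.5869]
Step 6: x=[4.6345] v=[-0.5799]
Step 7: x=[4.5036] v=[-0.5235]
Step 8: x=[4.3980] v=[-0.4225]
Step 9: x=[4.3266] v=[-0.2855]
Step 10: x=[4.2956] v=[-0.1241]
Step 11: x=[4.3076] v=[0.0479]
First v>=0 after going negative at step 11, time=2.7500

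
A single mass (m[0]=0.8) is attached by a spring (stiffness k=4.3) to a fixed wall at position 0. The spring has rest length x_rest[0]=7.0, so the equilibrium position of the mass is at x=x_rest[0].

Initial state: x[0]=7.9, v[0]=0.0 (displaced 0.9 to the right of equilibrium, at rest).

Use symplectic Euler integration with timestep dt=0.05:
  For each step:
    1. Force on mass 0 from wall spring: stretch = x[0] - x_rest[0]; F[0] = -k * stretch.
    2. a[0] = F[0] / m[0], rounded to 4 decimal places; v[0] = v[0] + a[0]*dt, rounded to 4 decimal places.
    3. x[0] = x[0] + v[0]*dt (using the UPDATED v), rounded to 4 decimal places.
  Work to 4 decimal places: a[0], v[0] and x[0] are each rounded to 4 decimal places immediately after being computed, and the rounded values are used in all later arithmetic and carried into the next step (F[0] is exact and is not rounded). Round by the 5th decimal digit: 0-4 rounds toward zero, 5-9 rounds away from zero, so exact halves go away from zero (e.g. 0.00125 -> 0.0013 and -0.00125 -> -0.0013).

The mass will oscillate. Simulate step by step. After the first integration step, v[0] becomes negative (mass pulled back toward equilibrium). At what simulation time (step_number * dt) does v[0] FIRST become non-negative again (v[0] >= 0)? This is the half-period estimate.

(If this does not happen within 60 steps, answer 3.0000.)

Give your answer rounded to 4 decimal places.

Step 0: x=[7.9000] v=[0.0000]
Step 1: x=[7.8879] v=[-0.2419]
Step 2: x=[7.8639] v=[-0.4805]
Step 3: x=[7.8283] v=[-0.7127]
Step 4: x=[7.7815] v=[-0.9353]
Step 5: x=[7.7242] v=[-1.1453]
Step 6: x=[7.6572] v=[-1.3399]
Step 7: x=[7.5814] v=[-1.5165]
Step 8: x=[7.4978] v=[-1.6728]
Step 9: x=[7.4075] v=[-1.8066]
Step 10: x=[7.3117] v=[-1.9161]
Step 11: x=[7.2117] v=[-1.9999]
Step 12: x=[7.1089] v=[-2.0568]
Step 13: x=[7.0046] v=[-2.0861]
Step 14: x=[6.9002] v=[-2.0873]
Step 15: x=[6.7972] v=[-2.0605]
Step 16: x=[6.6969] v=[-2.0060]
Step 17: x=[6.6007] v=[-1.9245]
Step 18: x=[6.5098] v=[-1.8172]
Step 19: x=[6.4255] v=[-1.6855]
Step 20: x=[6.3489] v=[-1.5311]
Step 21: x=[6.2811] v=[-1.3561]
Step 22: x=[6.2230] v=[-1.1629]
Step 23: x=[6.1753] v=[-0.9541]
Step 24: x=[6.1387] v=[-0.7325]
Step 25: x=[6.1137] v=[-0.5010]
Step 26: x=[6.1006] v=[-0.2628]
Step 27: x=[6.0995] v=[-0.0211]
Step 28: x=[6.1105] v=[0.2209]
First v>=0 after going negative at step 28, time=1.4000

Answer: 1.4000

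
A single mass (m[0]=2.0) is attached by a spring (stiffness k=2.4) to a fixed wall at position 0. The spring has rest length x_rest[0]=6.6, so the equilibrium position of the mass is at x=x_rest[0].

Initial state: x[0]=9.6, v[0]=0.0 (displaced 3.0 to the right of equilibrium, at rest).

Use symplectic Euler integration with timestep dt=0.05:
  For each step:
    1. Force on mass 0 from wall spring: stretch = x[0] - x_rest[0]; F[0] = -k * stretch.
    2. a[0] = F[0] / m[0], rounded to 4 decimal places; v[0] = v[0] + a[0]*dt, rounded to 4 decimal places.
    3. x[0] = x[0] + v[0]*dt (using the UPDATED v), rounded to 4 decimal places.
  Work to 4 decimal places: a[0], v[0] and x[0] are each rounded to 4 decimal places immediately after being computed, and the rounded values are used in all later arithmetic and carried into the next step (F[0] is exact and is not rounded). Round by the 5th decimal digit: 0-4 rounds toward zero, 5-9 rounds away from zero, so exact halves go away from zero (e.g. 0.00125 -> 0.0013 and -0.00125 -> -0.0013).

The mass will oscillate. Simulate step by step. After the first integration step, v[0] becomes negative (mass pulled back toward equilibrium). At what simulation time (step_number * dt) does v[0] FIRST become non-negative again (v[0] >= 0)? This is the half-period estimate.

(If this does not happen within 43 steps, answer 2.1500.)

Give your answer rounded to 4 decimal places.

Step 0: x=[9.6000] v=[0.0000]
Step 1: x=[9.5910] v=[-0.1800]
Step 2: x=[9.5730] v=[-0.3595]
Step 3: x=[9.5461] v=[-0.5379]
Step 4: x=[9.5104] v=[-0.7147]
Step 5: x=[9.4659] v=[-0.8893]
Step 6: x=[9.4128] v=[-1.0613]
Step 7: x=[9.3513] v=[-1.2301]
Step 8: x=[9.2815] v=[-1.3952]
Step 9: x=[9.2037] v=[-1.5561]
Step 10: x=[9.1181] v=[-1.7123]
Step 11: x=[9.0249] v=[-1.8634]
Step 12: x=[8.9245] v=[-2.0089]
Step 13: x=[8.8171] v=[-2.1484]
Step 14: x=[8.7030] v=[-2.2814]
Step 15: x=[8.5826] v=[-2.4076]
Step 16: x=[8.4563] v=[-2.5266]
Step 17: x=[8.3244] v=[-2.6380]
Step 18: x=[8.1873] v=[-2.7415]
Step 19: x=[8.0455] v=[-2.8367]
Step 20: x=[7.8993] v=[-2.9234]
Step 21: x=[7.7492] v=[-3.0014]
Step 22: x=[7.5957] v=[-3.0704]
Step 23: x=[7.4392] v=[-3.1301]
Step 24: x=[7.2802] v=[-3.1805]
Step 25: x=[7.1191] v=[-3.2213]
Step 26: x=[6.9565] v=[-3.2524]
Step 27: x=[6.7928] v=[-3.2738]
Step 28: x=[6.6285] v=[-3.2854]
Step 29: x=[6.4641] v=[-3.2871]
Step 30: x=[6.3002] v=[-3.2789]
Step 31: x=[6.1372] v=[-3.2609]
Step 32: x=[5.9755] v=[-3.2331]
Step 33: x=[5.8157] v=[-3.1956]
Step 34: x=[5.6583] v=[-3.1485]
Step 35: x=[5.5037] v=[-3.0920]
Step 36: x=[5.3524] v=[-3.0262]
Step 37: x=[5.2048] v=[-2.9513]
Step 38: x=[5.0614] v=[-2.8676]
Step 39: x=[4.9226] v=[-2.7753]
Step 40: x=[4.7889] v=[-2.6747]
Step 41: x=[4.6606] v=[-2.5660]
Step 42: x=[4.5381] v=[-2.4496]
Step 43: x=[4.4218] v=[-2.3259]
v[0] did not become non-negative within 43 steps; using fallback time=2.1500

Answer: 2.1500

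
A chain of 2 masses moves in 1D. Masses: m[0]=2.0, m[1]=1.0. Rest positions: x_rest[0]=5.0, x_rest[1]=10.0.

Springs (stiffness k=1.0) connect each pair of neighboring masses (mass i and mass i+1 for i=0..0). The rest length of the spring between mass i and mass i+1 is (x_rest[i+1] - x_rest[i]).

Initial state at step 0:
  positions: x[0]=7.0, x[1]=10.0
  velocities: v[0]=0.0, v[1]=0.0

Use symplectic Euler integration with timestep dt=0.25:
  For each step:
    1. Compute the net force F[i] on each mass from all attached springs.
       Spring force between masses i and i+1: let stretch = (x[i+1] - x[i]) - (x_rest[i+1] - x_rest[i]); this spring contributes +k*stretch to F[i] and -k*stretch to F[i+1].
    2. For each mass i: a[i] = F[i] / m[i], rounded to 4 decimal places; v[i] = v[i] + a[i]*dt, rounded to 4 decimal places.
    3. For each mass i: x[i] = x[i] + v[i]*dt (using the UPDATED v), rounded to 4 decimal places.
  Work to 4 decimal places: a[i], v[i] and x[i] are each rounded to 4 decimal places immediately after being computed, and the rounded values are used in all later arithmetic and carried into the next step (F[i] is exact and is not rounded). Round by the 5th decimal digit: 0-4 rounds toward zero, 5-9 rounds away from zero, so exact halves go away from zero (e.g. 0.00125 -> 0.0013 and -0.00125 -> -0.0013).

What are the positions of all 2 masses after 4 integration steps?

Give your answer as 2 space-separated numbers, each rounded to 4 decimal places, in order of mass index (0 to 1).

Step 0: x=[7.0000 10.0000] v=[0.0000 0.0000]
Step 1: x=[6.9375 10.1250] v=[-0.2500 0.5000]
Step 2: x=[6.8184 10.3633] v=[-0.4766 0.9531]
Step 3: x=[6.6538 10.6925] v=[-0.6585 1.3169]
Step 4: x=[6.4591 11.0818] v=[-0.7787 1.5572]

Answer: 6.4591 11.0818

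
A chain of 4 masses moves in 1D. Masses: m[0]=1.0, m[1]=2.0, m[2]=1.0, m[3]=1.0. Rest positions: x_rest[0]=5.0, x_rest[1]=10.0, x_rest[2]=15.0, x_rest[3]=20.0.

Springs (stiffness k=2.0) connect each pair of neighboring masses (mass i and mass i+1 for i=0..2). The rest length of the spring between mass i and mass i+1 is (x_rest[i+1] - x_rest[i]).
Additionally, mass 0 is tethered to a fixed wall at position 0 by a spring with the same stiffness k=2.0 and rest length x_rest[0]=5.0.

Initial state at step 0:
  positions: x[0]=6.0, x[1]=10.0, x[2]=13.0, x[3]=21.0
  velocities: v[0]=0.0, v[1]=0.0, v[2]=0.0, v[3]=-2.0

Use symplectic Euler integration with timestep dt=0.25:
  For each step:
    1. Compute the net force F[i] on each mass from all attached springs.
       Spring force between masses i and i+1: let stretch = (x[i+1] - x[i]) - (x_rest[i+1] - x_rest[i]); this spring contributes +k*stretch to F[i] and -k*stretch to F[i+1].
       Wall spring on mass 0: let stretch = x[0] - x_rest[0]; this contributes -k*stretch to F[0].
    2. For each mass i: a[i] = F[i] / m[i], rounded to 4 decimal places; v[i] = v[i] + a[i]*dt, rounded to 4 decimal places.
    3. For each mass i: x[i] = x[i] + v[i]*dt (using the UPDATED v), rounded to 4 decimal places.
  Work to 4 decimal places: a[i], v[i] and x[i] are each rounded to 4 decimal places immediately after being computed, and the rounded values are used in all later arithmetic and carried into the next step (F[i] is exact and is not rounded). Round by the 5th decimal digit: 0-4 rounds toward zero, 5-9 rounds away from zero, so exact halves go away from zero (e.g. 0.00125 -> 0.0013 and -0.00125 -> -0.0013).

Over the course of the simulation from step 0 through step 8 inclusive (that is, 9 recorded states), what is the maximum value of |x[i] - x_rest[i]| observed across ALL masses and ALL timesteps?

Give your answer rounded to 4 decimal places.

Answer: 2.8428

Derivation:
Step 0: x=[6.0000 10.0000 13.0000 21.0000] v=[0.0000 0.0000 0.0000 -2.0000]
Step 1: x=[5.7500 9.9375 13.6250 20.1250] v=[-1.0000 -0.2500 2.5000 -3.5000]
Step 2: x=[5.3047 9.8438 14.6016 19.0625] v=[-1.7813 -0.3750 3.9063 -4.2500]
Step 3: x=[4.7637 9.7637 15.5411 18.0674] v=[-2.1641 -0.3203 3.7579 -3.9805]
Step 4: x=[4.2522 9.7322 16.0742 17.3815] v=[-2.0460 -0.1260 2.1324 -2.7437]
Step 5: x=[3.8942 9.7546 15.9780 17.1572] v=[-1.4321 0.0895 -0.3850 -0.8974]
Step 6: x=[3.7820 9.7997 15.2512 17.4105] v=[-0.4490 0.1803 -2.9071 1.0130]
Step 7: x=[3.9492 9.8094 14.1129 18.0189] v=[0.6689 0.0388 -4.5532 2.4334]
Step 8: x=[4.3553 9.7218 12.9249 18.7640] v=[1.6244 -0.3504 -4.7520 2.9804]
Max displacement = 2.8428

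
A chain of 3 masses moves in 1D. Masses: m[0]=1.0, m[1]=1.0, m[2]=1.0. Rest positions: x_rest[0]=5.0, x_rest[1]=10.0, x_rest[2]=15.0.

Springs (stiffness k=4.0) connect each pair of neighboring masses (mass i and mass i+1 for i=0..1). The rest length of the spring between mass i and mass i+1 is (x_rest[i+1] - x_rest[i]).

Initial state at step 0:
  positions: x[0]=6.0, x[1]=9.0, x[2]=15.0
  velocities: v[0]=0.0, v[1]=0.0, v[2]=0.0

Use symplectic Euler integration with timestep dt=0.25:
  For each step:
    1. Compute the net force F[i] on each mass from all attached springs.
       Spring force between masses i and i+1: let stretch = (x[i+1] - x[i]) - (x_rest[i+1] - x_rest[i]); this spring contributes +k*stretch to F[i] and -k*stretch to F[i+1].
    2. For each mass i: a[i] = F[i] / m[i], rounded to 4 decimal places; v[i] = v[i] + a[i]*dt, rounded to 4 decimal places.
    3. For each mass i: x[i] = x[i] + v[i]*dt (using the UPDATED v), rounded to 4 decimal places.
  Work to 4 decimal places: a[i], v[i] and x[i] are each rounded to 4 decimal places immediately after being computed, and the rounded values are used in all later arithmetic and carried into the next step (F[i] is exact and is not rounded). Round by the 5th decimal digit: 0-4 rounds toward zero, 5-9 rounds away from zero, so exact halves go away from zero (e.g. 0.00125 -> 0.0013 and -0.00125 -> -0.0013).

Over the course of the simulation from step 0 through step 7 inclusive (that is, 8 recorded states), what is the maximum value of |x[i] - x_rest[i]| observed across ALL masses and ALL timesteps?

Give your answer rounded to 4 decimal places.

Answer: 1.1094

Derivation:
Step 0: x=[6.0000 9.0000 15.0000] v=[0.0000 0.0000 0.0000]
Step 1: x=[5.5000 9.7500 14.7500] v=[-2.0000 3.0000 -1.0000]
Step 2: x=[4.8125 10.6875 14.5000] v=[-2.7500 3.7500 -1.0000]
Step 3: x=[4.3438 11.1094 14.5469] v=[-1.8750 1.6875 0.1875]
Step 4: x=[4.3165 10.6993 14.9844] v=[-0.1094 -1.6406 1.7500]
Step 5: x=[4.6349 9.7647 15.6006] v=[1.2734 -3.7383 2.4649]
Step 6: x=[4.9857 9.0067 16.0079] v=[1.4032 -3.0322 1.6290]
Step 7: x=[5.0918 8.9937 15.9149] v=[0.4242 -0.0520 -0.3722]
Max displacement = 1.1094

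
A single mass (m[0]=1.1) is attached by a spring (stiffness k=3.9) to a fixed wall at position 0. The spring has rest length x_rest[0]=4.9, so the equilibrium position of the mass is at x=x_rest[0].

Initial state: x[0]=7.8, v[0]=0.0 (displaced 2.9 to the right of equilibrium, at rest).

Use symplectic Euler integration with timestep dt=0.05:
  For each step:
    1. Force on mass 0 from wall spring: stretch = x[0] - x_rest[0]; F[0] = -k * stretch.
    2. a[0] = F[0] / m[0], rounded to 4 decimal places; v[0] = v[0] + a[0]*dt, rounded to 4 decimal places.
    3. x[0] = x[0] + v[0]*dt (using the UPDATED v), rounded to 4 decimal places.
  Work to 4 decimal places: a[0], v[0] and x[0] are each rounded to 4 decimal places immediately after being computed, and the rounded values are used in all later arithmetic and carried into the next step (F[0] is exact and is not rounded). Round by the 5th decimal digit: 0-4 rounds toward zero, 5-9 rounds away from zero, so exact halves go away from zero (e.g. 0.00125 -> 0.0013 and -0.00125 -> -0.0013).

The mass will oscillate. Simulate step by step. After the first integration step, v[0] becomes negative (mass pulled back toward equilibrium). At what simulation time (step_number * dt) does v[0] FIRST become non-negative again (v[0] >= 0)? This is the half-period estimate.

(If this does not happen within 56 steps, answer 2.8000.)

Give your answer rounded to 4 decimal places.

Answer: 1.7000

Derivation:
Step 0: x=[7.8000] v=[0.0000]
Step 1: x=[7.7743] v=[-0.5141]
Step 2: x=[7.7231] v=[-1.0236]
Step 3: x=[7.6469] v=[-1.5241]
Step 4: x=[7.5463] v=[-2.0111]
Step 5: x=[7.4223] v=[-2.4802]
Step 6: x=[7.2759] v=[-2.9273]
Step 7: x=[7.1085] v=[-3.3485]
Step 8: x=[6.9215] v=[-3.7400]
Step 9: x=[6.7166] v=[-4.0984]
Step 10: x=[6.4956] v=[-4.4204]
Step 11: x=[6.2604] v=[-4.7033]
Step 12: x=[6.0132] v=[-4.9445]
Step 13: x=[5.7561] v=[-5.1418]
Step 14: x=[5.4914] v=[-5.2936]
Step 15: x=[5.2215] v=[-5.3984]
Step 16: x=[4.9487] v=[-5.4554]
Step 17: x=[4.6755] v=[-5.4640]
Step 18: x=[4.4043] v=[-5.4242]
Step 19: x=[4.1375] v=[-5.3363]
Step 20: x=[3.8774] v=[-5.2011]
Step 21: x=[3.6264] v=[-5.0198]
Step 22: x=[3.3867] v=[-4.7940]
Step 23: x=[3.1604] v=[-4.5257]
Step 24: x=[2.9495] v=[-4.2173]
Step 25: x=[2.7559] v=[-3.8715]
Step 26: x=[2.5813] v=[-3.4914]
Step 27: x=[2.4273] v=[-3.0804]
Step 28: x=[2.2952] v=[-2.6421]
Step 29: x=[2.1862] v=[-2.1803]
Step 30: x=[2.1012] v=[-1.6992]
Step 31: x=[2.0410] v=[-1.2031]
Step 32: x=[2.0062] v=[-0.6963]
Step 33: x=[1.9970] v=[-0.1833]
Step 34: x=[2.0136] v=[0.3313]
First v>=0 after going negative at step 34, time=1.7000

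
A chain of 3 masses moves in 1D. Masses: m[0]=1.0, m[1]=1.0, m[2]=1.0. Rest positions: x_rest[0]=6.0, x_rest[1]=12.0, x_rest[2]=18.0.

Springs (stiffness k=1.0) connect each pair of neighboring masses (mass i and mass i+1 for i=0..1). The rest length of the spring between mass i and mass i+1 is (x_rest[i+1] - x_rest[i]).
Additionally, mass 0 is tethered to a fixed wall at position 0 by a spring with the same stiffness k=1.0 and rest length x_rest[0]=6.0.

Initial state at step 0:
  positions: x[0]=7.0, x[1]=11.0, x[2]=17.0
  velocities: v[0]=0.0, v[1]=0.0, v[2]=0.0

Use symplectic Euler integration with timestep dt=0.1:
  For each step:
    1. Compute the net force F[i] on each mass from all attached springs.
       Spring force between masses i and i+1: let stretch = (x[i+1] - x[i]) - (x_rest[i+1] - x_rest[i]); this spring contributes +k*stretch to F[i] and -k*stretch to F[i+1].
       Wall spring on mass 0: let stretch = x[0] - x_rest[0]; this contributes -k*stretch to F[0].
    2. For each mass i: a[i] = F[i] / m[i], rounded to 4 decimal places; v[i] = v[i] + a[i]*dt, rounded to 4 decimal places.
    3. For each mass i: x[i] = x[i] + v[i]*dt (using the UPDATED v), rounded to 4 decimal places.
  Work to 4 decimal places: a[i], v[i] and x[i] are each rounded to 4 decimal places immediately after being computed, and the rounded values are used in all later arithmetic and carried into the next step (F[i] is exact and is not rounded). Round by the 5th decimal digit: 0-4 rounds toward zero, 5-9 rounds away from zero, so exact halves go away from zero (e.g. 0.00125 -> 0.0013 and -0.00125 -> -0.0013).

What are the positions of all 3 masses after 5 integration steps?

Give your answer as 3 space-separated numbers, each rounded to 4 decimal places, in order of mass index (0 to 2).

Answer: 6.5774 11.2761 17.0068

Derivation:
Step 0: x=[7.0000 11.0000 17.0000] v=[0.0000 0.0000 0.0000]
Step 1: x=[6.9700 11.0200 17.0000] v=[-0.3000 0.2000 0.0000]
Step 2: x=[6.9108 11.0593 17.0002] v=[-0.5920 0.3930 0.0020]
Step 3: x=[6.8240 11.1165 17.0010] v=[-0.8682 0.5722 0.0079]
Step 4: x=[6.7119 11.1896 17.0030] v=[-1.1214 0.7314 0.0195]
Step 5: x=[6.5774 11.2761 17.0068] v=[-1.3448 0.8650 0.0382]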